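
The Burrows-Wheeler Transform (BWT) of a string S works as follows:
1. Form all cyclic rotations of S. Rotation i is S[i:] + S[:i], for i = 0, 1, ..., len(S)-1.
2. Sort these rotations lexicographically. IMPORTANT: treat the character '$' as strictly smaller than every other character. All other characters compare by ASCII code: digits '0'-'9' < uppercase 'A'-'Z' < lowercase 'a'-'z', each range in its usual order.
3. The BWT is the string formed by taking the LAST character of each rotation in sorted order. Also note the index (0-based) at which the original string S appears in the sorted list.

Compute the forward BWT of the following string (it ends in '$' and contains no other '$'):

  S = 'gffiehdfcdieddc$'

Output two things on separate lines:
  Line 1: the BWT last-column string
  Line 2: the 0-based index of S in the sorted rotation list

All 16 rotations (rotation i = S[i:]+S[:i]):
  rot[0] = gffiehdfcdieddc$
  rot[1] = ffiehdfcdieddc$g
  rot[2] = fiehdfcdieddc$gf
  rot[3] = iehdfcdieddc$gff
  rot[4] = ehdfcdieddc$gffi
  rot[5] = hdfcdieddc$gffie
  rot[6] = dfcdieddc$gffieh
  rot[7] = fcdieddc$gffiehd
  rot[8] = cdieddc$gffiehdf
  rot[9] = dieddc$gffiehdfc
  rot[10] = ieddc$gffiehdfcd
  rot[11] = eddc$gffiehdfcdi
  rot[12] = ddc$gffiehdfcdie
  rot[13] = dc$gffiehdfcdied
  rot[14] = c$gffiehdfcdiedd
  rot[15] = $gffiehdfcdieddc
Sorted (with $ < everything):
  sorted[0] = $gffiehdfcdieddc  (last char: 'c')
  sorted[1] = c$gffiehdfcdiedd  (last char: 'd')
  sorted[2] = cdieddc$gffiehdf  (last char: 'f')
  sorted[3] = dc$gffiehdfcdied  (last char: 'd')
  sorted[4] = ddc$gffiehdfcdie  (last char: 'e')
  sorted[5] = dfcdieddc$gffieh  (last char: 'h')
  sorted[6] = dieddc$gffiehdfc  (last char: 'c')
  sorted[7] = eddc$gffiehdfcdi  (last char: 'i')
  sorted[8] = ehdfcdieddc$gffi  (last char: 'i')
  sorted[9] = fcdieddc$gffiehd  (last char: 'd')
  sorted[10] = ffiehdfcdieddc$g  (last char: 'g')
  sorted[11] = fiehdfcdieddc$gf  (last char: 'f')
  sorted[12] = gffiehdfcdieddc$  (last char: '$')
  sorted[13] = hdfcdieddc$gffie  (last char: 'e')
  sorted[14] = ieddc$gffiehdfcd  (last char: 'd')
  sorted[15] = iehdfcdieddc$gff  (last char: 'f')
Last column: cdfdehciidgf$edf
Original string S is at sorted index 12

Answer: cdfdehciidgf$edf
12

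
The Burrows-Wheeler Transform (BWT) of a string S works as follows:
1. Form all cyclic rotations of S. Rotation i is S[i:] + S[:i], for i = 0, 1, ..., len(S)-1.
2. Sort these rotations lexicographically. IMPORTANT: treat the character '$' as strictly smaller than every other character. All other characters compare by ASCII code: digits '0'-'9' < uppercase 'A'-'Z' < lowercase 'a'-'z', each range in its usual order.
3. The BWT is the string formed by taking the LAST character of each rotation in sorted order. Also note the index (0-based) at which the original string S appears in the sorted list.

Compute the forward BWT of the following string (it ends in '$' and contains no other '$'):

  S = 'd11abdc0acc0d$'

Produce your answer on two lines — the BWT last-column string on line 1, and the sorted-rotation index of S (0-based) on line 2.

All 14 rotations (rotation i = S[i:]+S[:i]):
  rot[0] = d11abdc0acc0d$
  rot[1] = 11abdc0acc0d$d
  rot[2] = 1abdc0acc0d$d1
  rot[3] = abdc0acc0d$d11
  rot[4] = bdc0acc0d$d11a
  rot[5] = dc0acc0d$d11ab
  rot[6] = c0acc0d$d11abd
  rot[7] = 0acc0d$d11abdc
  rot[8] = acc0d$d11abdc0
  rot[9] = cc0d$d11abdc0a
  rot[10] = c0d$d11abdc0ac
  rot[11] = 0d$d11abdc0acc
  rot[12] = d$d11abdc0acc0
  rot[13] = $d11abdc0acc0d
Sorted (with $ < everything):
  sorted[0] = $d11abdc0acc0d  (last char: 'd')
  sorted[1] = 0acc0d$d11abdc  (last char: 'c')
  sorted[2] = 0d$d11abdc0acc  (last char: 'c')
  sorted[3] = 11abdc0acc0d$d  (last char: 'd')
  sorted[4] = 1abdc0acc0d$d1  (last char: '1')
  sorted[5] = abdc0acc0d$d11  (last char: '1')
  sorted[6] = acc0d$d11abdc0  (last char: '0')
  sorted[7] = bdc0acc0d$d11a  (last char: 'a')
  sorted[8] = c0acc0d$d11abd  (last char: 'd')
  sorted[9] = c0d$d11abdc0ac  (last char: 'c')
  sorted[10] = cc0d$d11abdc0a  (last char: 'a')
  sorted[11] = d$d11abdc0acc0  (last char: '0')
  sorted[12] = d11abdc0acc0d$  (last char: '$')
  sorted[13] = dc0acc0d$d11ab  (last char: 'b')
Last column: dccd110adca0$b
Original string S is at sorted index 12

Answer: dccd110adca0$b
12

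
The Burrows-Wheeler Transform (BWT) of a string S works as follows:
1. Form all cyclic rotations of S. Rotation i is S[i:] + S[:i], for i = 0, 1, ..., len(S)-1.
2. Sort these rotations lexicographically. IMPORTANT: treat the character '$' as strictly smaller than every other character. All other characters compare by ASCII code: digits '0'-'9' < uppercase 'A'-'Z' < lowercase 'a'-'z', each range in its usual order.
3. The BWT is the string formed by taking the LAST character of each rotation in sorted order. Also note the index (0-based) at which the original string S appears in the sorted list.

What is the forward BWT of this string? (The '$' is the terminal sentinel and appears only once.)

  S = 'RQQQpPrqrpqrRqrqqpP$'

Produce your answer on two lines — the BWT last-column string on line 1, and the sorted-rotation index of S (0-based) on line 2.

All 20 rotations (rotation i = S[i:]+S[:i]):
  rot[0] = RQQQpPrqrpqrRqrqqpP$
  rot[1] = QQQpPrqrpqrRqrqqpP$R
  rot[2] = QQpPrqrpqrRqrqqpP$RQ
  rot[3] = QpPrqrpqrRqrqqpP$RQQ
  rot[4] = pPrqrpqrRqrqqpP$RQQQ
  rot[5] = PrqrpqrRqrqqpP$RQQQp
  rot[6] = rqrpqrRqrqqpP$RQQQpP
  rot[7] = qrpqrRqrqqpP$RQQQpPr
  rot[8] = rpqrRqrqqpP$RQQQpPrq
  rot[9] = pqrRqrqqpP$RQQQpPrqr
  rot[10] = qrRqrqqpP$RQQQpPrqrp
  rot[11] = rRqrqqpP$RQQQpPrqrpq
  rot[12] = RqrqqpP$RQQQpPrqrpqr
  rot[13] = qrqqpP$RQQQpPrqrpqrR
  rot[14] = rqqpP$RQQQpPrqrpqrRq
  rot[15] = qqpP$RQQQpPrqrpqrRqr
  rot[16] = qpP$RQQQpPrqrpqrRqrq
  rot[17] = pP$RQQQpPrqrpqrRqrqq
  rot[18] = P$RQQQpPrqrpqrRqrqqp
  rot[19] = $RQQQpPrqrpqrRqrqqpP
Sorted (with $ < everything):
  sorted[0] = $RQQQpPrqrpqrRqrqqpP  (last char: 'P')
  sorted[1] = P$RQQQpPrqrpqrRqrqqp  (last char: 'p')
  sorted[2] = PrqrpqrRqrqqpP$RQQQp  (last char: 'p')
  sorted[3] = QQQpPrqrpqrRqrqqpP$R  (last char: 'R')
  sorted[4] = QQpPrqrpqrRqrqqpP$RQ  (last char: 'Q')
  sorted[5] = QpPrqrpqrRqrqqpP$RQQ  (last char: 'Q')
  sorted[6] = RQQQpPrqrpqrRqrqqpP$  (last char: '$')
  sorted[7] = RqrqqpP$RQQQpPrqrpqr  (last char: 'r')
  sorted[8] = pP$RQQQpPrqrpqrRqrqq  (last char: 'q')
  sorted[9] = pPrqrpqrRqrqqpP$RQQQ  (last char: 'Q')
  sorted[10] = pqrRqrqqpP$RQQQpPrqr  (last char: 'r')
  sorted[11] = qpP$RQQQpPrqrpqrRqrq  (last char: 'q')
  sorted[12] = qqpP$RQQQpPrqrpqrRqr  (last char: 'r')
  sorted[13] = qrRqrqqpP$RQQQpPrqrp  (last char: 'p')
  sorted[14] = qrpqrRqrqqpP$RQQQpPr  (last char: 'r')
  sorted[15] = qrqqpP$RQQQpPrqrpqrR  (last char: 'R')
  sorted[16] = rRqrqqpP$RQQQpPrqrpq  (last char: 'q')
  sorted[17] = rpqrRqrqqpP$RQQQpPrq  (last char: 'q')
  sorted[18] = rqqpP$RQQQpPrqrpqrRq  (last char: 'q')
  sorted[19] = rqrpqrRqrqqpP$RQQQpP  (last char: 'P')
Last column: PppRQQ$rqQrqrprRqqqP
Original string S is at sorted index 6

Answer: PppRQQ$rqQrqrprRqqqP
6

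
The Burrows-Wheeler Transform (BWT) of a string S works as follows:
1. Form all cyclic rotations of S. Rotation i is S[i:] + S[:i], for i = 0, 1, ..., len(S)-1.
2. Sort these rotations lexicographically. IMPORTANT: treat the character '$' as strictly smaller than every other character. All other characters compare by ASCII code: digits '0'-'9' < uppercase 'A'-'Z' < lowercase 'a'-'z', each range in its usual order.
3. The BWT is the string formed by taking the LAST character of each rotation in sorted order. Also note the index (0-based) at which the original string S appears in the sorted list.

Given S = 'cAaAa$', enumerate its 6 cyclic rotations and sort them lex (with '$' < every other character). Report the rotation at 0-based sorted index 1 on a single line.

All 6 rotations (rotation i = S[i:]+S[:i]):
  rot[0] = cAaAa$
  rot[1] = AaAa$c
  rot[2] = aAa$cA
  rot[3] = Aa$cAa
  rot[4] = a$cAaA
  rot[5] = $cAaAa
Sorted (with $ < everything):
  sorted[0] = $cAaAa
  sorted[1] = Aa$cAa
  sorted[2] = AaAa$c
  sorted[3] = a$cAaA
  sorted[4] = aAa$cA
  sorted[5] = cAaAa$
sorted[1] = Aa$cAa

Answer: Aa$cAa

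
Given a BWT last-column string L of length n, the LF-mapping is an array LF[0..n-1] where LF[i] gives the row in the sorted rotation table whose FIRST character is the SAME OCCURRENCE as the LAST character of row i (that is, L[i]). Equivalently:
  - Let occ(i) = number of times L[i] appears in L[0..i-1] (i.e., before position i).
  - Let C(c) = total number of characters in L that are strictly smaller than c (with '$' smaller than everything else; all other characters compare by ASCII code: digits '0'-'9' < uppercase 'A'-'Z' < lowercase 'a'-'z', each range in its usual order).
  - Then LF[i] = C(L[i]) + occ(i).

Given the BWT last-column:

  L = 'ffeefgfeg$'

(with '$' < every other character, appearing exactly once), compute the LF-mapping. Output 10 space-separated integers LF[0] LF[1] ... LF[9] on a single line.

Answer: 4 5 1 2 6 8 7 3 9 0

Derivation:
Char counts: '$':1, 'e':3, 'f':4, 'g':2
C (first-col start): C('$')=0, C('e')=1, C('f')=4, C('g')=8
L[0]='f': occ=0, LF[0]=C('f')+0=4+0=4
L[1]='f': occ=1, LF[1]=C('f')+1=4+1=5
L[2]='e': occ=0, LF[2]=C('e')+0=1+0=1
L[3]='e': occ=1, LF[3]=C('e')+1=1+1=2
L[4]='f': occ=2, LF[4]=C('f')+2=4+2=6
L[5]='g': occ=0, LF[5]=C('g')+0=8+0=8
L[6]='f': occ=3, LF[6]=C('f')+3=4+3=7
L[7]='e': occ=2, LF[7]=C('e')+2=1+2=3
L[8]='g': occ=1, LF[8]=C('g')+1=8+1=9
L[9]='$': occ=0, LF[9]=C('$')+0=0+0=0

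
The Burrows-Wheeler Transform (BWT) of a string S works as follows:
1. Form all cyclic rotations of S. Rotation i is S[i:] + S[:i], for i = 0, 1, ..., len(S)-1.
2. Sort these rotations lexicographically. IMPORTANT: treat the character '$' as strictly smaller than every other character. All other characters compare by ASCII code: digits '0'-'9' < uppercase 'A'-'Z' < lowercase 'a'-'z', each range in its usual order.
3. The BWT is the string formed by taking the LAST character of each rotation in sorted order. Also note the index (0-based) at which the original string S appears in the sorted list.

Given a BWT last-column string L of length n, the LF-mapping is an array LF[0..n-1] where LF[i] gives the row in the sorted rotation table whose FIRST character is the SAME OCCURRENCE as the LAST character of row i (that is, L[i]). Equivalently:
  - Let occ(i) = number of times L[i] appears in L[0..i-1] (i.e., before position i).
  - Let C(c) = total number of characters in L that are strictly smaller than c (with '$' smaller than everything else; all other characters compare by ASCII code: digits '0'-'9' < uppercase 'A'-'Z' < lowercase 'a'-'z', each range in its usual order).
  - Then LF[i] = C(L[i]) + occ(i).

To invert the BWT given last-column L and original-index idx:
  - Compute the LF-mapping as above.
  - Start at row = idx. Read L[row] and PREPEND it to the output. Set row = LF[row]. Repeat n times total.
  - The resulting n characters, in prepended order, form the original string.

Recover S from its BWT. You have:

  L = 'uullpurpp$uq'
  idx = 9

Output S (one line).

Answer: ullpprquupu$

Derivation:
LF mapping: 8 9 1 2 3 10 7 4 5 0 11 6
Walk LF starting at row 9, prepending L[row]:
  step 1: row=9, L[9]='$', prepend. Next row=LF[9]=0
  step 2: row=0, L[0]='u', prepend. Next row=LF[0]=8
  step 3: row=8, L[8]='p', prepend. Next row=LF[8]=5
  step 4: row=5, L[5]='u', prepend. Next row=LF[5]=10
  step 5: row=10, L[10]='u', prepend. Next row=LF[10]=11
  step 6: row=11, L[11]='q', prepend. Next row=LF[11]=6
  step 7: row=6, L[6]='r', prepend. Next row=LF[6]=7
  step 8: row=7, L[7]='p', prepend. Next row=LF[7]=4
  step 9: row=4, L[4]='p', prepend. Next row=LF[4]=3
  step 10: row=3, L[3]='l', prepend. Next row=LF[3]=2
  step 11: row=2, L[2]='l', prepend. Next row=LF[2]=1
  step 12: row=1, L[1]='u', prepend. Next row=LF[1]=9
Reversed output: ullpprquupu$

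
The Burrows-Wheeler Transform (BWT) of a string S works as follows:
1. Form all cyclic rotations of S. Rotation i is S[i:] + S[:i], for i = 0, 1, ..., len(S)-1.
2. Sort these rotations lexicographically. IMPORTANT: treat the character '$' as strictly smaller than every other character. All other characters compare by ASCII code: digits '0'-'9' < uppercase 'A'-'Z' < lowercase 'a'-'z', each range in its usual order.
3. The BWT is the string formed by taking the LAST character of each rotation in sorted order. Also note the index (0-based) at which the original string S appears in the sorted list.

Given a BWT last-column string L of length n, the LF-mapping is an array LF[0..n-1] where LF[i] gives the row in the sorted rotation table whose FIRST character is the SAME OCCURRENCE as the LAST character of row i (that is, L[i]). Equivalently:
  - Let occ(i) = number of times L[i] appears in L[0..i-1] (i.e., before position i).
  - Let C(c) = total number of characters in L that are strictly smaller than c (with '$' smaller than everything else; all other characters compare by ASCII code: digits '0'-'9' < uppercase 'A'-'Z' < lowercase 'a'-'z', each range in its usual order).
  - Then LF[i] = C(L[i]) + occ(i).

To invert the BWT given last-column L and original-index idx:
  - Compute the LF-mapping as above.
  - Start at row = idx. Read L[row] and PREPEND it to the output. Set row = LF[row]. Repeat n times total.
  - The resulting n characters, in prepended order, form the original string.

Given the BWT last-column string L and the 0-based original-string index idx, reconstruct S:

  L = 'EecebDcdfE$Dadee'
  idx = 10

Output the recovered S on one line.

LF mapping: 3 11 7 12 6 1 8 9 15 4 0 2 5 10 13 14
Walk LF starting at row 10, prepending L[row]:
  step 1: row=10, L[10]='$', prepend. Next row=LF[10]=0
  step 2: row=0, L[0]='E', prepend. Next row=LF[0]=3
  step 3: row=3, L[3]='e', prepend. Next row=LF[3]=12
  step 4: row=12, L[12]='a', prepend. Next row=LF[12]=5
  step 5: row=5, L[5]='D', prepend. Next row=LF[5]=1
  step 6: row=1, L[1]='e', prepend. Next row=LF[1]=11
  step 7: row=11, L[11]='D', prepend. Next row=LF[11]=2
  step 8: row=2, L[2]='c', prepend. Next row=LF[2]=7
  step 9: row=7, L[7]='d', prepend. Next row=LF[7]=9
  step 10: row=9, L[9]='E', prepend. Next row=LF[9]=4
  step 11: row=4, L[4]='b', prepend. Next row=LF[4]=6
  step 12: row=6, L[6]='c', prepend. Next row=LF[6]=8
  step 13: row=8, L[8]='f', prepend. Next row=LF[8]=15
  step 14: row=15, L[15]='e', prepend. Next row=LF[15]=14
  step 15: row=14, L[14]='e', prepend. Next row=LF[14]=13
  step 16: row=13, L[13]='d', prepend. Next row=LF[13]=10
Reversed output: deefcbEdcDeDaeE$

Answer: deefcbEdcDeDaeE$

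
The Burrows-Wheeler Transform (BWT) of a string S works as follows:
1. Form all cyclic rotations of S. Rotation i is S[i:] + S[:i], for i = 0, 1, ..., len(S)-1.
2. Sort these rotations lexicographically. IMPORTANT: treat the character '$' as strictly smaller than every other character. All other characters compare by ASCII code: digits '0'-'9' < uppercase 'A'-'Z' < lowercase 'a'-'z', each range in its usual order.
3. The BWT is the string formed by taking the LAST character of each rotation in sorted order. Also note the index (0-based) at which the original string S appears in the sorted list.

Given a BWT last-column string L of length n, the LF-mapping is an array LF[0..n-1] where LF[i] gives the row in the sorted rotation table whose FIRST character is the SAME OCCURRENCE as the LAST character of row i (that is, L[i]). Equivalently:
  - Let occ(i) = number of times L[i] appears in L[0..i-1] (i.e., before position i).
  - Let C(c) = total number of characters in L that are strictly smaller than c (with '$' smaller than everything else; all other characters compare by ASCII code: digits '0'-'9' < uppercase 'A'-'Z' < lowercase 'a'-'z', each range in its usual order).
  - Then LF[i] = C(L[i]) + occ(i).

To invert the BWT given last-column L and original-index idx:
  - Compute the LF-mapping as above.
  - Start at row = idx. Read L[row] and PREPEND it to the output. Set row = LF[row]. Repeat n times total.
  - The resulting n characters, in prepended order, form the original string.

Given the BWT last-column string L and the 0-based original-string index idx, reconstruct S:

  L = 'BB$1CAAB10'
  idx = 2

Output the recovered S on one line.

Answer: 11BB0CAAB$

Derivation:
LF mapping: 6 7 0 2 9 4 5 8 3 1
Walk LF starting at row 2, prepending L[row]:
  step 1: row=2, L[2]='$', prepend. Next row=LF[2]=0
  step 2: row=0, L[0]='B', prepend. Next row=LF[0]=6
  step 3: row=6, L[6]='A', prepend. Next row=LF[6]=5
  step 4: row=5, L[5]='A', prepend. Next row=LF[5]=4
  step 5: row=4, L[4]='C', prepend. Next row=LF[4]=9
  step 6: row=9, L[9]='0', prepend. Next row=LF[9]=1
  step 7: row=1, L[1]='B', prepend. Next row=LF[1]=7
  step 8: row=7, L[7]='B', prepend. Next row=LF[7]=8
  step 9: row=8, L[8]='1', prepend. Next row=LF[8]=3
  step 10: row=3, L[3]='1', prepend. Next row=LF[3]=2
Reversed output: 11BB0CAAB$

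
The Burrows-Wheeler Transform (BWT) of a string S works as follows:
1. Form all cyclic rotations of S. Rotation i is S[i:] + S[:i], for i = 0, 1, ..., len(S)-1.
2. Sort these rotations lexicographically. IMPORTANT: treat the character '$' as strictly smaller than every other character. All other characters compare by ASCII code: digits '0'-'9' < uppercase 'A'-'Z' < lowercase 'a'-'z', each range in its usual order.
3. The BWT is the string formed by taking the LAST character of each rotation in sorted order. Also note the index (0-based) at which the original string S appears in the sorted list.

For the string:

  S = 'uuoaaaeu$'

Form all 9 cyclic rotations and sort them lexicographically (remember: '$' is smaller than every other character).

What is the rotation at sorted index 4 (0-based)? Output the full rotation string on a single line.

Answer: eu$uuoaaa

Derivation:
All 9 rotations (rotation i = S[i:]+S[:i]):
  rot[0] = uuoaaaeu$
  rot[1] = uoaaaeu$u
  rot[2] = oaaaeu$uu
  rot[3] = aaaeu$uuo
  rot[4] = aaeu$uuoa
  rot[5] = aeu$uuoaa
  rot[6] = eu$uuoaaa
  rot[7] = u$uuoaaae
  rot[8] = $uuoaaaeu
Sorted (with $ < everything):
  sorted[0] = $uuoaaaeu
  sorted[1] = aaaeu$uuo
  sorted[2] = aaeu$uuoa
  sorted[3] = aeu$uuoaa
  sorted[4] = eu$uuoaaa
  sorted[5] = oaaaeu$uu
  sorted[6] = u$uuoaaae
  sorted[7] = uoaaaeu$u
  sorted[8] = uuoaaaeu$
sorted[4] = eu$uuoaaa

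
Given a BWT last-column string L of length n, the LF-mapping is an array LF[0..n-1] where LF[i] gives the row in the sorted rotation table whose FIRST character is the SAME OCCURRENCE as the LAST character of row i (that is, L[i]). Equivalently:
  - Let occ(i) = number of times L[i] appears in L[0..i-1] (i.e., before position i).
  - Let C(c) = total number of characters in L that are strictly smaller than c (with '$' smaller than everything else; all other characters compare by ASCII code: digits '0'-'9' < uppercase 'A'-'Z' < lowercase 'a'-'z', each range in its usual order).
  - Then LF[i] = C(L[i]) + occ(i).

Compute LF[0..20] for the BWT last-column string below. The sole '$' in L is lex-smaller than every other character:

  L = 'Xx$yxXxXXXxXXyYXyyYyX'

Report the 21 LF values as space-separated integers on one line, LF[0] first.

Answer: 1 12 0 16 13 2 14 3 4 5 15 6 7 17 10 8 18 19 11 20 9

Derivation:
Char counts: '$':1, 'X':9, 'Y':2, 'x':4, 'y':5
C (first-col start): C('$')=0, C('X')=1, C('Y')=10, C('x')=12, C('y')=16
L[0]='X': occ=0, LF[0]=C('X')+0=1+0=1
L[1]='x': occ=0, LF[1]=C('x')+0=12+0=12
L[2]='$': occ=0, LF[2]=C('$')+0=0+0=0
L[3]='y': occ=0, LF[3]=C('y')+0=16+0=16
L[4]='x': occ=1, LF[4]=C('x')+1=12+1=13
L[5]='X': occ=1, LF[5]=C('X')+1=1+1=2
L[6]='x': occ=2, LF[6]=C('x')+2=12+2=14
L[7]='X': occ=2, LF[7]=C('X')+2=1+2=3
L[8]='X': occ=3, LF[8]=C('X')+3=1+3=4
L[9]='X': occ=4, LF[9]=C('X')+4=1+4=5
L[10]='x': occ=3, LF[10]=C('x')+3=12+3=15
L[11]='X': occ=5, LF[11]=C('X')+5=1+5=6
L[12]='X': occ=6, LF[12]=C('X')+6=1+6=7
L[13]='y': occ=1, LF[13]=C('y')+1=16+1=17
L[14]='Y': occ=0, LF[14]=C('Y')+0=10+0=10
L[15]='X': occ=7, LF[15]=C('X')+7=1+7=8
L[16]='y': occ=2, LF[16]=C('y')+2=16+2=18
L[17]='y': occ=3, LF[17]=C('y')+3=16+3=19
L[18]='Y': occ=1, LF[18]=C('Y')+1=10+1=11
L[19]='y': occ=4, LF[19]=C('y')+4=16+4=20
L[20]='X': occ=8, LF[20]=C('X')+8=1+8=9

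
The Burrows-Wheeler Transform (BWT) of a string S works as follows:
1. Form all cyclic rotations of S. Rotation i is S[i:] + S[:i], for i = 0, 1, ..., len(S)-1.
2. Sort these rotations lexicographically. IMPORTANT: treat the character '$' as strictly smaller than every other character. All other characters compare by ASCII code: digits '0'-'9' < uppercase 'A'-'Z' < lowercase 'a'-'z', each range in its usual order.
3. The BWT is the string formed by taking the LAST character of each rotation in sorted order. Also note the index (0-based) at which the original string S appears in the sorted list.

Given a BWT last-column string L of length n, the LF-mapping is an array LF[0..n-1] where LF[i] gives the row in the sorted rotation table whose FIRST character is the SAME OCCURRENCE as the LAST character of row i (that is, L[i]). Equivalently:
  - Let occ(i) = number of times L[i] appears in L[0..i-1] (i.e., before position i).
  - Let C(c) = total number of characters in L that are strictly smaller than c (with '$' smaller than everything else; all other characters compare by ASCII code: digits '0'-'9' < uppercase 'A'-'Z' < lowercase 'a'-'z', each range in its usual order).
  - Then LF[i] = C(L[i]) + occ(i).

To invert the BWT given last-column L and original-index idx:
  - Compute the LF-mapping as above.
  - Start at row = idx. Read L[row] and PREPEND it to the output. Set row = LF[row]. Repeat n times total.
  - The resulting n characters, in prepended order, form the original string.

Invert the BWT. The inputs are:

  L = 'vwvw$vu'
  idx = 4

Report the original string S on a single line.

LF mapping: 2 5 3 6 0 4 1
Walk LF starting at row 4, prepending L[row]:
  step 1: row=4, L[4]='$', prepend. Next row=LF[4]=0
  step 2: row=0, L[0]='v', prepend. Next row=LF[0]=2
  step 3: row=2, L[2]='v', prepend. Next row=LF[2]=3
  step 4: row=3, L[3]='w', prepend. Next row=LF[3]=6
  step 5: row=6, L[6]='u', prepend. Next row=LF[6]=1
  step 6: row=1, L[1]='w', prepend. Next row=LF[1]=5
  step 7: row=5, L[5]='v', prepend. Next row=LF[5]=4
Reversed output: vwuwvv$

Answer: vwuwvv$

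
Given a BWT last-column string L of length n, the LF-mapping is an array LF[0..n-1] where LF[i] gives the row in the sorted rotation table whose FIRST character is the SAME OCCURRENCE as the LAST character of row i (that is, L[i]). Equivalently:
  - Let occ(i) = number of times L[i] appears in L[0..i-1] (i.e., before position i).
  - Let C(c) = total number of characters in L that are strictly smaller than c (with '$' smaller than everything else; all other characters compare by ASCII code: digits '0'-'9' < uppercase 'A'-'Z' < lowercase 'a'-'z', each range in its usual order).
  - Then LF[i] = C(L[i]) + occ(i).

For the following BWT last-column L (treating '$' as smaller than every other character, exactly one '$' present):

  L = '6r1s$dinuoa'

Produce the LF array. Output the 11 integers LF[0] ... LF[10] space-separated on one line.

Char counts: '$':1, '1':1, '6':1, 'a':1, 'd':1, 'i':1, 'n':1, 'o':1, 'r':1, 's':1, 'u':1
C (first-col start): C('$')=0, C('1')=1, C('6')=2, C('a')=3, C('d')=4, C('i')=5, C('n')=6, C('o')=7, C('r')=8, C('s')=9, C('u')=10
L[0]='6': occ=0, LF[0]=C('6')+0=2+0=2
L[1]='r': occ=0, LF[1]=C('r')+0=8+0=8
L[2]='1': occ=0, LF[2]=C('1')+0=1+0=1
L[3]='s': occ=0, LF[3]=C('s')+0=9+0=9
L[4]='$': occ=0, LF[4]=C('$')+0=0+0=0
L[5]='d': occ=0, LF[5]=C('d')+0=4+0=4
L[6]='i': occ=0, LF[6]=C('i')+0=5+0=5
L[7]='n': occ=0, LF[7]=C('n')+0=6+0=6
L[8]='u': occ=0, LF[8]=C('u')+0=10+0=10
L[9]='o': occ=0, LF[9]=C('o')+0=7+0=7
L[10]='a': occ=0, LF[10]=C('a')+0=3+0=3

Answer: 2 8 1 9 0 4 5 6 10 7 3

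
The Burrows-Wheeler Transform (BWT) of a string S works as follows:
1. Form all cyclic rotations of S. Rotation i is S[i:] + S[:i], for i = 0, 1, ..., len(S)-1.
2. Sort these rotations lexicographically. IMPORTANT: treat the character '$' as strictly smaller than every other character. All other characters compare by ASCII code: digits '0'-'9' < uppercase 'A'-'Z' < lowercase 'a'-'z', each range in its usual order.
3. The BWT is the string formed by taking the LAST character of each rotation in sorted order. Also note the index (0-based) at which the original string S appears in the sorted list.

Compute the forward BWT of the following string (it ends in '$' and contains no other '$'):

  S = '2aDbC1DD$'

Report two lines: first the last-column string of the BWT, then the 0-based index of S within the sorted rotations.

All 9 rotations (rotation i = S[i:]+S[:i]):
  rot[0] = 2aDbC1DD$
  rot[1] = aDbC1DD$2
  rot[2] = DbC1DD$2a
  rot[3] = bC1DD$2aD
  rot[4] = C1DD$2aDb
  rot[5] = 1DD$2aDbC
  rot[6] = DD$2aDbC1
  rot[7] = D$2aDbC1D
  rot[8] = $2aDbC1DD
Sorted (with $ < everything):
  sorted[0] = $2aDbC1DD  (last char: 'D')
  sorted[1] = 1DD$2aDbC  (last char: 'C')
  sorted[2] = 2aDbC1DD$  (last char: '$')
  sorted[3] = C1DD$2aDb  (last char: 'b')
  sorted[4] = D$2aDbC1D  (last char: 'D')
  sorted[5] = DD$2aDbC1  (last char: '1')
  sorted[6] = DbC1DD$2a  (last char: 'a')
  sorted[7] = aDbC1DD$2  (last char: '2')
  sorted[8] = bC1DD$2aD  (last char: 'D')
Last column: DC$bD1a2D
Original string S is at sorted index 2

Answer: DC$bD1a2D
2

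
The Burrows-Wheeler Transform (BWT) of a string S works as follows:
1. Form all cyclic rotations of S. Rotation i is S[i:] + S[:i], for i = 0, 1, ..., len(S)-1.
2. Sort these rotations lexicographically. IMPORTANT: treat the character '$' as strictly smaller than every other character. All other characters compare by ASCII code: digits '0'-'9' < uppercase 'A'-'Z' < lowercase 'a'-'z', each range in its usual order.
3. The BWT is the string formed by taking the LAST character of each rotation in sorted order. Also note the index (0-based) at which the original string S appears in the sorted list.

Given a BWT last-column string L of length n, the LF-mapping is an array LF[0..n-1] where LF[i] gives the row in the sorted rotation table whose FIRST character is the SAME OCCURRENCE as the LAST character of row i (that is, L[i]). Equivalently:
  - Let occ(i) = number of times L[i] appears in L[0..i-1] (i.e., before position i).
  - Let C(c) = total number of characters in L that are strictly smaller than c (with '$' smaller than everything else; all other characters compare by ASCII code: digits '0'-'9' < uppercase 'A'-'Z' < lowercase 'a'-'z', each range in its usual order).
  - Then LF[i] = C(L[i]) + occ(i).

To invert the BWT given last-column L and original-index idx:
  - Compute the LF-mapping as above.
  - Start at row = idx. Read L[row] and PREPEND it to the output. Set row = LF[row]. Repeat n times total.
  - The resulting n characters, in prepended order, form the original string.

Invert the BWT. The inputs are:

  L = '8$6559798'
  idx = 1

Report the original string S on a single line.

LF mapping: 5 0 3 1 2 7 4 8 6
Walk LF starting at row 1, prepending L[row]:
  step 1: row=1, L[1]='$', prepend. Next row=LF[1]=0
  step 2: row=0, L[0]='8', prepend. Next row=LF[0]=5
  step 3: row=5, L[5]='9', prepend. Next row=LF[5]=7
  step 4: row=7, L[7]='9', prepend. Next row=LF[7]=8
  step 5: row=8, L[8]='8', prepend. Next row=LF[8]=6
  step 6: row=6, L[6]='7', prepend. Next row=LF[6]=4
  step 7: row=4, L[4]='5', prepend. Next row=LF[4]=2
  step 8: row=2, L[2]='6', prepend. Next row=LF[2]=3
  step 9: row=3, L[3]='5', prepend. Next row=LF[3]=1
Reversed output: 56578998$

Answer: 56578998$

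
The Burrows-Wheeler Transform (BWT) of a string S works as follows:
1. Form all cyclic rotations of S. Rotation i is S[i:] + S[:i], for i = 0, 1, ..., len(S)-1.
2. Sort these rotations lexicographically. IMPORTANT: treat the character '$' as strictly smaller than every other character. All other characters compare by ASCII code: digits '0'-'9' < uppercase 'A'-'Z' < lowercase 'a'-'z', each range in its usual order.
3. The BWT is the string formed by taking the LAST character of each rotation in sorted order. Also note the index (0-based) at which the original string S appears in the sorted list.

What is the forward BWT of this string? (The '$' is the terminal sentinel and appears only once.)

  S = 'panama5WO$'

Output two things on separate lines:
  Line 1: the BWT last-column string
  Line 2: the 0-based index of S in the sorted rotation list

Answer: OaW5mnpaa$
9

Derivation:
All 10 rotations (rotation i = S[i:]+S[:i]):
  rot[0] = panama5WO$
  rot[1] = anama5WO$p
  rot[2] = nama5WO$pa
  rot[3] = ama5WO$pan
  rot[4] = ma5WO$pana
  rot[5] = a5WO$panam
  rot[6] = 5WO$panama
  rot[7] = WO$panama5
  rot[8] = O$panama5W
  rot[9] = $panama5WO
Sorted (with $ < everything):
  sorted[0] = $panama5WO  (last char: 'O')
  sorted[1] = 5WO$panama  (last char: 'a')
  sorted[2] = O$panama5W  (last char: 'W')
  sorted[3] = WO$panama5  (last char: '5')
  sorted[4] = a5WO$panam  (last char: 'm')
  sorted[5] = ama5WO$pan  (last char: 'n')
  sorted[6] = anama5WO$p  (last char: 'p')
  sorted[7] = ma5WO$pana  (last char: 'a')
  sorted[8] = nama5WO$pa  (last char: 'a')
  sorted[9] = panama5WO$  (last char: '$')
Last column: OaW5mnpaa$
Original string S is at sorted index 9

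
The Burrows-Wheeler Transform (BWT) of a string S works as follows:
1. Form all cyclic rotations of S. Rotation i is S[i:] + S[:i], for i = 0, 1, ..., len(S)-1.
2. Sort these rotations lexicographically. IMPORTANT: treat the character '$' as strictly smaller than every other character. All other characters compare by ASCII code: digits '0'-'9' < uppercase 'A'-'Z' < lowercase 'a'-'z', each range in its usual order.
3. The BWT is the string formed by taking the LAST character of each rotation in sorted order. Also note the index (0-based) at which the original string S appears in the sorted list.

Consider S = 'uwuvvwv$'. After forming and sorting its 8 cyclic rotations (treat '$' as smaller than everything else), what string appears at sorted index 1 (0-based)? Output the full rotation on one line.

All 8 rotations (rotation i = S[i:]+S[:i]):
  rot[0] = uwuvvwv$
  rot[1] = wuvvwv$u
  rot[2] = uvvwv$uw
  rot[3] = vvwv$uwu
  rot[4] = vwv$uwuv
  rot[5] = wv$uwuvv
  rot[6] = v$uwuvvw
  rot[7] = $uwuvvwv
Sorted (with $ < everything):
  sorted[0] = $uwuvvwv
  sorted[1] = uvvwv$uw
  sorted[2] = uwuvvwv$
  sorted[3] = v$uwuvvw
  sorted[4] = vvwv$uwu
  sorted[5] = vwv$uwuv
  sorted[6] = wuvvwv$u
  sorted[7] = wv$uwuvv
sorted[1] = uvvwv$uw

Answer: uvvwv$uw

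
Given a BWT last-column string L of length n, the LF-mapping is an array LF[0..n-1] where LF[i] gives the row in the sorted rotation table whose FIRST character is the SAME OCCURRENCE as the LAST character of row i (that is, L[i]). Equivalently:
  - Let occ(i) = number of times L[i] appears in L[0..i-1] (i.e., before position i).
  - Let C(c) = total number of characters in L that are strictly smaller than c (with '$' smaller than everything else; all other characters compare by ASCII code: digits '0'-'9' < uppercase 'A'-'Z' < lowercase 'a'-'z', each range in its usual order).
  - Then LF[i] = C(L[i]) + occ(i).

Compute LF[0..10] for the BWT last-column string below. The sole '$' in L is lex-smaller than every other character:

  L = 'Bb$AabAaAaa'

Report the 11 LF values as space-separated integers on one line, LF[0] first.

Answer: 4 9 0 1 5 10 2 6 3 7 8

Derivation:
Char counts: '$':1, 'A':3, 'B':1, 'a':4, 'b':2
C (first-col start): C('$')=0, C('A')=1, C('B')=4, C('a')=5, C('b')=9
L[0]='B': occ=0, LF[0]=C('B')+0=4+0=4
L[1]='b': occ=0, LF[1]=C('b')+0=9+0=9
L[2]='$': occ=0, LF[2]=C('$')+0=0+0=0
L[3]='A': occ=0, LF[3]=C('A')+0=1+0=1
L[4]='a': occ=0, LF[4]=C('a')+0=5+0=5
L[5]='b': occ=1, LF[5]=C('b')+1=9+1=10
L[6]='A': occ=1, LF[6]=C('A')+1=1+1=2
L[7]='a': occ=1, LF[7]=C('a')+1=5+1=6
L[8]='A': occ=2, LF[8]=C('A')+2=1+2=3
L[9]='a': occ=2, LF[9]=C('a')+2=5+2=7
L[10]='a': occ=3, LF[10]=C('a')+3=5+3=8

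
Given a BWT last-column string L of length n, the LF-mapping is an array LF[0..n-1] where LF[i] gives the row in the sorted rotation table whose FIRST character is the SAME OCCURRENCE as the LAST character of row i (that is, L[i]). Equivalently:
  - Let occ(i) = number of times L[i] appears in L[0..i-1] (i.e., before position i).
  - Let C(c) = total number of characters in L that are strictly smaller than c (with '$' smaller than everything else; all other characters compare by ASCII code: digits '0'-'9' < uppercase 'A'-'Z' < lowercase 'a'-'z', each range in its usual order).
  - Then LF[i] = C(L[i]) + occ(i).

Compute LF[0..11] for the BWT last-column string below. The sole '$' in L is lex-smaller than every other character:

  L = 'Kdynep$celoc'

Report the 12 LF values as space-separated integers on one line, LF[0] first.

Char counts: '$':1, 'K':1, 'c':2, 'd':1, 'e':2, 'l':1, 'n':1, 'o':1, 'p':1, 'y':1
C (first-col start): C('$')=0, C('K')=1, C('c')=2, C('d')=4, C('e')=5, C('l')=7, C('n')=8, C('o')=9, C('p')=10, C('y')=11
L[0]='K': occ=0, LF[0]=C('K')+0=1+0=1
L[1]='d': occ=0, LF[1]=C('d')+0=4+0=4
L[2]='y': occ=0, LF[2]=C('y')+0=11+0=11
L[3]='n': occ=0, LF[3]=C('n')+0=8+0=8
L[4]='e': occ=0, LF[4]=C('e')+0=5+0=5
L[5]='p': occ=0, LF[5]=C('p')+0=10+0=10
L[6]='$': occ=0, LF[6]=C('$')+0=0+0=0
L[7]='c': occ=0, LF[7]=C('c')+0=2+0=2
L[8]='e': occ=1, LF[8]=C('e')+1=5+1=6
L[9]='l': occ=0, LF[9]=C('l')+0=7+0=7
L[10]='o': occ=0, LF[10]=C('o')+0=9+0=9
L[11]='c': occ=1, LF[11]=C('c')+1=2+1=3

Answer: 1 4 11 8 5 10 0 2 6 7 9 3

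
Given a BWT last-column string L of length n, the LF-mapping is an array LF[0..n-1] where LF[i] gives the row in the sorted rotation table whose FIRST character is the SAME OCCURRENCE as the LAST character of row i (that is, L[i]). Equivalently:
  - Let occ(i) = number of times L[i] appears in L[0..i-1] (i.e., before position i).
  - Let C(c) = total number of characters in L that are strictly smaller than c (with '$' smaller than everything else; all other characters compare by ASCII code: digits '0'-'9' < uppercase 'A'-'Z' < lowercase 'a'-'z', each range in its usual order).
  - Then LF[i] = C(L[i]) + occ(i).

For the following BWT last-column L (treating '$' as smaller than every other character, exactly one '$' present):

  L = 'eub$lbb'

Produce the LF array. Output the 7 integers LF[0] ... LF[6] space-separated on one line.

Char counts: '$':1, 'b':3, 'e':1, 'l':1, 'u':1
C (first-col start): C('$')=0, C('b')=1, C('e')=4, C('l')=5, C('u')=6
L[0]='e': occ=0, LF[0]=C('e')+0=4+0=4
L[1]='u': occ=0, LF[1]=C('u')+0=6+0=6
L[2]='b': occ=0, LF[2]=C('b')+0=1+0=1
L[3]='$': occ=0, LF[3]=C('$')+0=0+0=0
L[4]='l': occ=0, LF[4]=C('l')+0=5+0=5
L[5]='b': occ=1, LF[5]=C('b')+1=1+1=2
L[6]='b': occ=2, LF[6]=C('b')+2=1+2=3

Answer: 4 6 1 0 5 2 3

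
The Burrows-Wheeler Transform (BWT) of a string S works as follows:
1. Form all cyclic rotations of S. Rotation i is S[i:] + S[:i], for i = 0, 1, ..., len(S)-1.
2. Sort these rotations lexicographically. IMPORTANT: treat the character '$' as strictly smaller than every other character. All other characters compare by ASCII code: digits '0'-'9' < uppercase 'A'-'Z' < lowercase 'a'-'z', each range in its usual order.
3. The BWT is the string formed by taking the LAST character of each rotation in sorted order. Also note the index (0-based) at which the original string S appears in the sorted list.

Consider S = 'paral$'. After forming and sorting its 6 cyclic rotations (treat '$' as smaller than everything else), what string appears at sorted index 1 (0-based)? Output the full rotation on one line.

Answer: al$par

Derivation:
All 6 rotations (rotation i = S[i:]+S[:i]):
  rot[0] = paral$
  rot[1] = aral$p
  rot[2] = ral$pa
  rot[3] = al$par
  rot[4] = l$para
  rot[5] = $paral
Sorted (with $ < everything):
  sorted[0] = $paral
  sorted[1] = al$par
  sorted[2] = aral$p
  sorted[3] = l$para
  sorted[4] = paral$
  sorted[5] = ral$pa
sorted[1] = al$par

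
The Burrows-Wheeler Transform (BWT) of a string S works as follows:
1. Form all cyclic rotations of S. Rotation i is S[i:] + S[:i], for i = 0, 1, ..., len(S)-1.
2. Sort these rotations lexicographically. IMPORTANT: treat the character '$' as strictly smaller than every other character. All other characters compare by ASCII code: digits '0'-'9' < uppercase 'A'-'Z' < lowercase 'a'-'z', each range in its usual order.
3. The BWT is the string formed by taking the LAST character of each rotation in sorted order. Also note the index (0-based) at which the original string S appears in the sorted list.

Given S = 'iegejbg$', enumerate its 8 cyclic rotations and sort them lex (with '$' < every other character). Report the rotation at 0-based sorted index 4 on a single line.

Answer: g$iegejb

Derivation:
All 8 rotations (rotation i = S[i:]+S[:i]):
  rot[0] = iegejbg$
  rot[1] = egejbg$i
  rot[2] = gejbg$ie
  rot[3] = ejbg$ieg
  rot[4] = jbg$iege
  rot[5] = bg$iegej
  rot[6] = g$iegejb
  rot[7] = $iegejbg
Sorted (with $ < everything):
  sorted[0] = $iegejbg
  sorted[1] = bg$iegej
  sorted[2] = egejbg$i
  sorted[3] = ejbg$ieg
  sorted[4] = g$iegejb
  sorted[5] = gejbg$ie
  sorted[6] = iegejbg$
  sorted[7] = jbg$iege
sorted[4] = g$iegejb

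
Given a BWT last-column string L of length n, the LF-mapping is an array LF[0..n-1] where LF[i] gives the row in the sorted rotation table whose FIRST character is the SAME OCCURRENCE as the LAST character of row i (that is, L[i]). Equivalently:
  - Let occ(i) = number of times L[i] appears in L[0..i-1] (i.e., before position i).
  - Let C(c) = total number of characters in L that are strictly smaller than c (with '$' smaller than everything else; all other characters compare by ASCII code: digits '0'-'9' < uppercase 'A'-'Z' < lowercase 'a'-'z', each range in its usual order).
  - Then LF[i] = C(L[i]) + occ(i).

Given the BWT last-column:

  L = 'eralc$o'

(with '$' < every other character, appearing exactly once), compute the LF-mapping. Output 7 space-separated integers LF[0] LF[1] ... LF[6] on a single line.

Char counts: '$':1, 'a':1, 'c':1, 'e':1, 'l':1, 'o':1, 'r':1
C (first-col start): C('$')=0, C('a')=1, C('c')=2, C('e')=3, C('l')=4, C('o')=5, C('r')=6
L[0]='e': occ=0, LF[0]=C('e')+0=3+0=3
L[1]='r': occ=0, LF[1]=C('r')+0=6+0=6
L[2]='a': occ=0, LF[2]=C('a')+0=1+0=1
L[3]='l': occ=0, LF[3]=C('l')+0=4+0=4
L[4]='c': occ=0, LF[4]=C('c')+0=2+0=2
L[5]='$': occ=0, LF[5]=C('$')+0=0+0=0
L[6]='o': occ=0, LF[6]=C('o')+0=5+0=5

Answer: 3 6 1 4 2 0 5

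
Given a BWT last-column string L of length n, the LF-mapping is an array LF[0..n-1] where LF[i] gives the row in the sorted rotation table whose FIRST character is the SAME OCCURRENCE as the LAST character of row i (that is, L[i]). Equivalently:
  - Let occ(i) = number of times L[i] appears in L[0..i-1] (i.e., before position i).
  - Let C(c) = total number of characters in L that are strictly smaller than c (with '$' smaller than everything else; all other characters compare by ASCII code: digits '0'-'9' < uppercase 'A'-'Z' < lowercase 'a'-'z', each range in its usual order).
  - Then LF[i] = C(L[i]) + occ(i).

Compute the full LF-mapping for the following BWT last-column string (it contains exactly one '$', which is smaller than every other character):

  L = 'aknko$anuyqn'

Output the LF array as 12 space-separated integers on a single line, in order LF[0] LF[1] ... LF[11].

Char counts: '$':1, 'a':2, 'k':2, 'n':3, 'o':1, 'q':1, 'u':1, 'y':1
C (first-col start): C('$')=0, C('a')=1, C('k')=3, C('n')=5, C('o')=8, C('q')=9, C('u')=10, C('y')=11
L[0]='a': occ=0, LF[0]=C('a')+0=1+0=1
L[1]='k': occ=0, LF[1]=C('k')+0=3+0=3
L[2]='n': occ=0, LF[2]=C('n')+0=5+0=5
L[3]='k': occ=1, LF[3]=C('k')+1=3+1=4
L[4]='o': occ=0, LF[4]=C('o')+0=8+0=8
L[5]='$': occ=0, LF[5]=C('$')+0=0+0=0
L[6]='a': occ=1, LF[6]=C('a')+1=1+1=2
L[7]='n': occ=1, LF[7]=C('n')+1=5+1=6
L[8]='u': occ=0, LF[8]=C('u')+0=10+0=10
L[9]='y': occ=0, LF[9]=C('y')+0=11+0=11
L[10]='q': occ=0, LF[10]=C('q')+0=9+0=9
L[11]='n': occ=2, LF[11]=C('n')+2=5+2=7

Answer: 1 3 5 4 8 0 2 6 10 11 9 7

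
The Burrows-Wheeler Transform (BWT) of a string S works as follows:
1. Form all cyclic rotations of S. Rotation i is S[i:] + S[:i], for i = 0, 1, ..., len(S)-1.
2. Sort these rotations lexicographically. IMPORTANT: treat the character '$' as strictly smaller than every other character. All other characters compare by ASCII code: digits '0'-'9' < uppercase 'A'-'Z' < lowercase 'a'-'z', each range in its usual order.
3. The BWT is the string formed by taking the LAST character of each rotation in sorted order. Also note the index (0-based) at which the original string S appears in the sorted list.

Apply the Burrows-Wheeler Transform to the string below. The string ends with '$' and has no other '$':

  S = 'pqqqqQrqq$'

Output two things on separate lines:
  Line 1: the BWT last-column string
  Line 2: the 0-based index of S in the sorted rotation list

Answer: qq$qqrqqpQ
2

Derivation:
All 10 rotations (rotation i = S[i:]+S[:i]):
  rot[0] = pqqqqQrqq$
  rot[1] = qqqqQrqq$p
  rot[2] = qqqQrqq$pq
  rot[3] = qqQrqq$pqq
  rot[4] = qQrqq$pqqq
  rot[5] = Qrqq$pqqqq
  rot[6] = rqq$pqqqqQ
  rot[7] = qq$pqqqqQr
  rot[8] = q$pqqqqQrq
  rot[9] = $pqqqqQrqq
Sorted (with $ < everything):
  sorted[0] = $pqqqqQrqq  (last char: 'q')
  sorted[1] = Qrqq$pqqqq  (last char: 'q')
  sorted[2] = pqqqqQrqq$  (last char: '$')
  sorted[3] = q$pqqqqQrq  (last char: 'q')
  sorted[4] = qQrqq$pqqq  (last char: 'q')
  sorted[5] = qq$pqqqqQr  (last char: 'r')
  sorted[6] = qqQrqq$pqq  (last char: 'q')
  sorted[7] = qqqQrqq$pq  (last char: 'q')
  sorted[8] = qqqqQrqq$p  (last char: 'p')
  sorted[9] = rqq$pqqqqQ  (last char: 'Q')
Last column: qq$qqrqqpQ
Original string S is at sorted index 2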